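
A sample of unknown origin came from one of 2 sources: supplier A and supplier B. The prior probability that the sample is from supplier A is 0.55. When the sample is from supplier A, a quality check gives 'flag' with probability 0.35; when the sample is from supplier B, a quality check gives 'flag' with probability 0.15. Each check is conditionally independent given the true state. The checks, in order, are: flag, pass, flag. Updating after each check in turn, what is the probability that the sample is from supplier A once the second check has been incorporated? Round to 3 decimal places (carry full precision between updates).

Apply Bayes' rule sequentially, carrying P(supplier A) forward.
After 'flag': P(supplier A) = 0.35·0.5500 / (0.35·0.5500 + 0.15·0.4500) ≈ 0.7404
After 'pass': P(supplier A) = 0.65·0.7404 / (0.65·0.7404 + 0.85·0.2596) ≈ 0.6856

0.686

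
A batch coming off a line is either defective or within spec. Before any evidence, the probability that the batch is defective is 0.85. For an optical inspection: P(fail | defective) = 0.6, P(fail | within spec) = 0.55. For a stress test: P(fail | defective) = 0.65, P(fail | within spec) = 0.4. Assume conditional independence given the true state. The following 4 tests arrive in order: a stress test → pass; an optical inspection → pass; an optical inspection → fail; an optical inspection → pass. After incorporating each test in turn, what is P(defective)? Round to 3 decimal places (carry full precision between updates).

Apply Bayes' rule sequentially, carrying P(defective) forward.
After a stress test='pass': P(defective) = 0.35·0.8500 / (0.35·0.8500 + 0.6·0.1500) ≈ 0.7677
After an optical inspection='pass': P(defective) = 0.4·0.7677 / (0.4·0.7677 + 0.45·0.2323) ≈ 0.7461
After an optical inspection='fail': P(defective) = 0.6·0.7461 / (0.6·0.7461 + 0.55·0.2539) ≈ 0.7622
After an optical inspection='pass': P(defective) = 0.4·0.7622 / (0.4·0.7622 + 0.45·0.2378) ≈ 0.7402

0.740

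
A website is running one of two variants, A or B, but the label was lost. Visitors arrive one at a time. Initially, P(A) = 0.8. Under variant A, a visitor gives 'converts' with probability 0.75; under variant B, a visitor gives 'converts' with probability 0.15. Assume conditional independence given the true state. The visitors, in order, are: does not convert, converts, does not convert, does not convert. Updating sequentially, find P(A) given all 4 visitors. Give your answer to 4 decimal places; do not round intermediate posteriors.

Each posterior becomes the prior for the next update.
After 'does not convert': P(A) = 0.25·0.8000 / (0.25·0.8000 + 0.85·0.2000) ≈ 0.5405
After 'converts': P(A) = 0.75·0.5405 / (0.75·0.5405 + 0.15·0.4595) ≈ 0.8547
After 'does not convert': P(A) = 0.25·0.8547 / (0.25·0.8547 + 0.85·0.1453) ≈ 0.6337
After 'does not convert': P(A) = 0.25·0.6337 / (0.25·0.6337 + 0.85·0.3663) ≈ 0.3372

0.3372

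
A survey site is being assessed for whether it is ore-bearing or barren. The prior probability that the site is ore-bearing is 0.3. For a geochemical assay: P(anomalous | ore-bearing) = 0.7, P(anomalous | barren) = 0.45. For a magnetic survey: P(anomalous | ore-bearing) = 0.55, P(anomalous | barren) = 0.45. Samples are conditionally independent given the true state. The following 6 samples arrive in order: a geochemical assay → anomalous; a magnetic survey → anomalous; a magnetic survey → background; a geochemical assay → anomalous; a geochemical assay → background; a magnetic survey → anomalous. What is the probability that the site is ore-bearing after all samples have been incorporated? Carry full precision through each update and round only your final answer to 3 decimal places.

0.409

Each posterior becomes the prior for the next update.
After a geochemical assay='anomalous': P(ore) = 0.7·0.3000 / (0.7·0.3000 + 0.45·0.7000) ≈ 0.4000
After a magnetic survey='anomalous': P(ore) = 0.55·0.4000 / (0.55·0.4000 + 0.45·0.6000) ≈ 0.4490
After a magnetic survey='background': P(ore) = 0.45·0.4490 / (0.45·0.4490 + 0.55·0.5510) ≈ 0.4000
After a geochemical assay='anomalous': P(ore) = 0.7·0.4000 / (0.7·0.4000 + 0.45·0.6000) ≈ 0.5091
After a geochemical assay='background': P(ore) = 0.3·0.5091 / (0.3·0.5091 + 0.55·0.4909) ≈ 0.3613
After a magnetic survey='anomalous': P(ore) = 0.55·0.3613 / (0.55·0.3613 + 0.45·0.6387) ≈ 0.4088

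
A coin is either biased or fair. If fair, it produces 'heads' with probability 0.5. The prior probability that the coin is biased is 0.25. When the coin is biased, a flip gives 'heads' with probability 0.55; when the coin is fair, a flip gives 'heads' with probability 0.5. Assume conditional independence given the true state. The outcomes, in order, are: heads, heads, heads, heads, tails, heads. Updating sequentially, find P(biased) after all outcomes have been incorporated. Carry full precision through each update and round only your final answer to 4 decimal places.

After 'heads': P(biased) = 0.55·0.2500 / (0.55·0.2500 + 0.5·0.7500) ≈ 0.2683
After 'heads': P(biased) = 0.55·0.2683 / (0.55·0.2683 + 0.5·0.7317) ≈ 0.2874
After 'heads': P(biased) = 0.55·0.2874 / (0.55·0.2874 + 0.5·0.7126) ≈ 0.3073
After 'heads': P(biased) = 0.55·0.3073 / (0.55·0.3073 + 0.5·0.6927) ≈ 0.3280
After 'tails': P(biased) = 0.45·0.3280 / (0.45·0.3280 + 0.5·0.6720) ≈ 0.3052
After 'heads': P(biased) = 0.55·0.3052 / (0.55·0.3052 + 0.5·0.6948) ≈ 0.3258

0.3258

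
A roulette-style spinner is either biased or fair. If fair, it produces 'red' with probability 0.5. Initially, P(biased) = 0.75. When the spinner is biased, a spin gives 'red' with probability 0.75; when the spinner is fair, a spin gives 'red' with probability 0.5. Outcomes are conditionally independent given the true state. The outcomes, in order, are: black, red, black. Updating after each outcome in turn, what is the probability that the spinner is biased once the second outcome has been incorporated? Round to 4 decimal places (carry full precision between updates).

After 'black': P(biased) = 0.25·0.7500 / (0.25·0.7500 + 0.5·0.2500) ≈ 0.6000
After 'red': P(biased) = 0.75·0.6000 / (0.75·0.6000 + 0.5·0.4000) ≈ 0.6923

0.6923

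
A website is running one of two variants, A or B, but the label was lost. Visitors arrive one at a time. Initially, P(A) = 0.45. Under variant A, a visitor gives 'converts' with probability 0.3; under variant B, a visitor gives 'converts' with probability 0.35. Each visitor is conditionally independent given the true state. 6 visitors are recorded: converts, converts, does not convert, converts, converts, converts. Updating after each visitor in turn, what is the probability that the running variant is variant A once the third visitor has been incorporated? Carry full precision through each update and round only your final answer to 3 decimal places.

0.393

After 'converts': P(A) = 0.3·0.4500 / (0.3·0.4500 + 0.35·0.5500) ≈ 0.4122
After 'converts': P(A) = 0.3·0.4122 / (0.3·0.4122 + 0.35·0.5878) ≈ 0.3754
After 'does not convert': P(A) = 0.7·0.3754 / (0.7·0.3754 + 0.65·0.6246) ≈ 0.3930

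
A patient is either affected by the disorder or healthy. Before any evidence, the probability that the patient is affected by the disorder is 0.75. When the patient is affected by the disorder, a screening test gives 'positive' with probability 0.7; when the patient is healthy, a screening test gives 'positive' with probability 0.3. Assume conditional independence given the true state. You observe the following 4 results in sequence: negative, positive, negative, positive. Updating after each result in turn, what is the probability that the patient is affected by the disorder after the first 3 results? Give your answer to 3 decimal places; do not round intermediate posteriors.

After 'negative': P(affected) = 0.3·0.7500 / (0.3·0.7500 + 0.7·0.2500) ≈ 0.5625
After 'positive': P(affected) = 0.7·0.5625 / (0.7·0.5625 + 0.3·0.4375) ≈ 0.7500
After 'negative': P(affected) = 0.3·0.7500 / (0.3·0.7500 + 0.7·0.2500) ≈ 0.5625

0.563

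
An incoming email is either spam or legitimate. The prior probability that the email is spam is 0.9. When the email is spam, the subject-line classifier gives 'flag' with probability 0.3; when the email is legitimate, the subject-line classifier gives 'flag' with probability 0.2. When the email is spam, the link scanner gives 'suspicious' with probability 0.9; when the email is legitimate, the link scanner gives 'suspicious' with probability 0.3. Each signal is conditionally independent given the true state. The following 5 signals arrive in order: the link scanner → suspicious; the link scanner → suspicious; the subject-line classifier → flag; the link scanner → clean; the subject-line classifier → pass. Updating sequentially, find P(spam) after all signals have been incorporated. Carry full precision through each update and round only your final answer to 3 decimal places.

After the link scanner='suspicious': P(spam) = 0.9·0.9000 / (0.9·0.9000 + 0.3·0.1000) ≈ 0.9643
After the link scanner='suspicious': P(spam) = 0.9·0.9643 / (0.9·0.9643 + 0.3·0.0357) ≈ 0.9878
After the subject-line classifier='flag': P(spam) = 0.3·0.9878 / (0.3·0.9878 + 0.2·0.0122) ≈ 0.9918
After the link scanner='clean': P(spam) = 0.1·0.9918 / (0.1·0.9918 + 0.7·0.0082) ≈ 0.9455
After the subject-line classifier='pass': P(spam) = 0.7·0.9455 / (0.7·0.9455 + 0.8·0.0545) ≈ 0.9382

0.938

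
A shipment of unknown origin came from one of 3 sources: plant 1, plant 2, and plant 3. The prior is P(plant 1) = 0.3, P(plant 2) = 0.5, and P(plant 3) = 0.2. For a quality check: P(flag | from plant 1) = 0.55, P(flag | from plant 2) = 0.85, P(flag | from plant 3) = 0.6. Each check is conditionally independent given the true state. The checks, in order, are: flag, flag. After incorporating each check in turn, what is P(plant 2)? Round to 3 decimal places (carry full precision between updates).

Apply Bayes' rule sequentially, carrying P(plant 2) forward.
After 'flag': normaliser = 0.55·0.3000 + 0.85·0.5000 + 0.6·0.2000; P(plant 1) ≈ 0.2324, P(plant 2) ≈ 0.5986, P(plant 3) ≈ 0.1690
After 'flag': normaliser = 0.55·0.2324 + 0.85·0.5986 + 0.6·0.1690; P(plant 1) ≈ 0.1732, P(plant 2) ≈ 0.6894, P(plant 3) ≈ 0.1374

0.689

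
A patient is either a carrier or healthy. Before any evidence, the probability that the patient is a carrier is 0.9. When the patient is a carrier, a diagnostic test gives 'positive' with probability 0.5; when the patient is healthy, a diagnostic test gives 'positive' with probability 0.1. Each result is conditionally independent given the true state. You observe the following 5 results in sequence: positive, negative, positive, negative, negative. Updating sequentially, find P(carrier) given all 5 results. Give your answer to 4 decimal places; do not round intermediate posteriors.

0.9747

Apply Bayes' rule sequentially, carrying P(carrier) forward.
After 'positive': P(carrier) = 0.5·0.9000 / (0.5·0.9000 + 0.1·0.1000) ≈ 0.9783
After 'negative': P(carrier) = 0.5·0.9783 / (0.5·0.9783 + 0.9·0.0217) ≈ 0.9615
After 'positive': P(carrier) = 0.5·0.9615 / (0.5·0.9615 + 0.1·0.0385) ≈ 0.9921
After 'negative': P(carrier) = 0.5·0.9921 / (0.5·0.9921 + 0.9·0.0079) ≈ 0.9858
After 'negative': P(carrier) = 0.5·0.9858 / (0.5·0.9858 + 0.9·0.0142) ≈ 0.9747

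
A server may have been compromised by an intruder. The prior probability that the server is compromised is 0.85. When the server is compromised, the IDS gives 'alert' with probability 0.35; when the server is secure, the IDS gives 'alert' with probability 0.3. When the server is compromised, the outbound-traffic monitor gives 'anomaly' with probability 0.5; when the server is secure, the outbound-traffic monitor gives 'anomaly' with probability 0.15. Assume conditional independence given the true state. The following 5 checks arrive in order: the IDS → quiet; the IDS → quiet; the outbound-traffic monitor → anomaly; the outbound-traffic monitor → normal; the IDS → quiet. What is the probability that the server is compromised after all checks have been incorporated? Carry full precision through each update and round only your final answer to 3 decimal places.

After the IDS='quiet': P(compromised) = 0.65·0.8500 / (0.65·0.8500 + 0.7·0.1500) ≈ 0.8403
After the IDS='quiet': P(compromised) = 0.65·0.8403 / (0.65·0.8403 + 0.7·0.1597) ≈ 0.8301
After the outbound-traffic monitor='anomaly': P(compromised) = 0.5·0.8301 / (0.5·0.8301 + 0.15·0.1699) ≈ 0.9422
After the outbound-traffic monitor='normal': P(compromised) = 0.5·0.9422 / (0.5·0.9422 + 0.85·0.0578) ≈ 0.9055
After the IDS='quiet': P(compromised) = 0.65·0.9055 / (0.65·0.9055 + 0.7·0.0945) ≈ 0.8990

0.899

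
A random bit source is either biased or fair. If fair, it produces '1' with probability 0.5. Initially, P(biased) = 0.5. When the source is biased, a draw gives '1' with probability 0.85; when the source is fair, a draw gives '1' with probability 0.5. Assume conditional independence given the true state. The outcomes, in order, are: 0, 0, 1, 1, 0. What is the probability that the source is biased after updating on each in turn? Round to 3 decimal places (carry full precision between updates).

0.072

Apply Bayes' rule sequentially, carrying P(biased) forward.
After '0': P(biased) = 0.15·0.5000 / (0.15·0.5000 + 0.5·0.5000) ≈ 0.2308
After '0': P(biased) = 0.15·0.2308 / (0.15·0.2308 + 0.5·0.7692) ≈ 0.0826
After '1': P(biased) = 0.85·0.0826 / (0.85·0.0826 + 0.5·0.9174) ≈ 0.1327
After '1': P(biased) = 0.85·0.1327 / (0.85·0.1327 + 0.5·0.8673) ≈ 0.2064
After '0': P(biased) = 0.15·0.2064 / (0.15·0.2064 + 0.5·0.7936) ≈ 0.0724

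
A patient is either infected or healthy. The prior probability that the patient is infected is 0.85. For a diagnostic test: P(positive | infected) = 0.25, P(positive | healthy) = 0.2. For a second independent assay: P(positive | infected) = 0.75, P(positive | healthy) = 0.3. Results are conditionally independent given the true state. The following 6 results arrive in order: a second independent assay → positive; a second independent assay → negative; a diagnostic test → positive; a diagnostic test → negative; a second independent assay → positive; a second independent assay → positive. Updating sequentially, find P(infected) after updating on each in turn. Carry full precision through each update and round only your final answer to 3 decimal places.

After a second independent assay='positive': P(infected) = 0.75·0.8500 / (0.75·0.8500 + 0.3·0.1500) ≈ 0.9341
After a second independent assay='negative': P(infected) = 0.25·0.9341 / (0.25·0.9341 + 0.7·0.0659) ≈ 0.8350
After a diagnostic test='positive': P(infected) = 0.25·0.8350 / (0.25·0.8350 + 0.2·0.1650) ≈ 0.8635
After a diagnostic test='negative': P(infected) = 0.75·0.8635 / (0.75·0.8635 + 0.8·0.1365) ≈ 0.8557
After a second independent assay='positive': P(infected) = 0.75·0.8557 / (0.75·0.8557 + 0.3·0.1443) ≈ 0.9368
After a second independent assay='positive': P(infected) = 0.75·0.9368 / (0.75·0.9368 + 0.3·0.0632) ≈ 0.9737

0.974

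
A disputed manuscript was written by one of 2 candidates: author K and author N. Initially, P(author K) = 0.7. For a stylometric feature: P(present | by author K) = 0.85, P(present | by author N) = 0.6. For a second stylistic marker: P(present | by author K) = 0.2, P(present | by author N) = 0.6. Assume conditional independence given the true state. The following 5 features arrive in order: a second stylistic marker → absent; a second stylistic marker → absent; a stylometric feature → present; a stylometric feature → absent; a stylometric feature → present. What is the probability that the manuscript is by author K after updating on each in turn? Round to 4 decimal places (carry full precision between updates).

0.8754

Apply Bayes' rule sequentially, carrying P(author K) forward.
After a second stylistic marker='absent': P(author K) = 0.8·0.7000 / (0.8·0.7000 + 0.4·0.3000) ≈ 0.8235
After a second stylistic marker='absent': P(author K) = 0.8·0.8235 / (0.8·0.8235 + 0.4·0.1765) ≈ 0.9032
After a stylometric feature='present': P(author K) = 0.85·0.9032 / (0.85·0.9032 + 0.6·0.0968) ≈ 0.9297
After a stylometric feature='absent': P(author K) = 0.15·0.9297 / (0.15·0.9297 + 0.4·0.0703) ≈ 0.8322
After a stylometric feature='present': P(author K) = 0.85·0.8322 / (0.85·0.8322 + 0.6·0.1678) ≈ 0.8754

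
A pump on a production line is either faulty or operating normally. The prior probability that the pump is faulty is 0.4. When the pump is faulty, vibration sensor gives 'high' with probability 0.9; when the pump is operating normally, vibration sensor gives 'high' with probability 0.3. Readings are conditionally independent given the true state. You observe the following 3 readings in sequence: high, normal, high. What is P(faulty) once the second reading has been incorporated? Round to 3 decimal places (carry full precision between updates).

0.222

Each posterior becomes the prior for the next update.
After 'high': P(faulty) = 0.9·0.4000 / (0.9·0.4000 + 0.3·0.6000) ≈ 0.6667
After 'normal': P(faulty) = 0.1·0.6667 / (0.1·0.6667 + 0.7·0.3333) ≈ 0.2222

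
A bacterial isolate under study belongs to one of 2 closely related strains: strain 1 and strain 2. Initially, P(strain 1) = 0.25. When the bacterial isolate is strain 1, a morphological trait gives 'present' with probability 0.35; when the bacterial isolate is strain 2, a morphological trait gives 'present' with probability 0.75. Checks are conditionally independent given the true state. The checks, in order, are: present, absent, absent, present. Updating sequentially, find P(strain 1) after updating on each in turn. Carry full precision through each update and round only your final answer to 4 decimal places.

After 'present': P(strain 1) = 0.35·0.2500 / (0.35·0.2500 + 0.75·0.7500) ≈ 0.1346
After 'absent': P(strain 1) = 0.65·0.1346 / (0.65·0.1346 + 0.25·0.8654) ≈ 0.2880
After 'absent': P(strain 1) = 0.65·0.2880 / (0.65·0.2880 + 0.25·0.7120) ≈ 0.5126
After 'present': P(strain 1) = 0.35·0.5126 / (0.35·0.5126 + 0.75·0.4874) ≈ 0.3292

0.3292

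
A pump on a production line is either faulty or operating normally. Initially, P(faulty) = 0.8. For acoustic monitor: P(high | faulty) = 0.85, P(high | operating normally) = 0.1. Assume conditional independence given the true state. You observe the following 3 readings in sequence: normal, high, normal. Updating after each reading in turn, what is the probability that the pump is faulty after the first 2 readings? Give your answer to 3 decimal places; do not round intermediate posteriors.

0.850

After 'normal': P(faulty) = 0.15·0.8000 / (0.15·0.8000 + 0.9·0.2000) ≈ 0.4000
After 'high': P(faulty) = 0.85·0.4000 / (0.85·0.4000 + 0.1·0.6000) ≈ 0.8500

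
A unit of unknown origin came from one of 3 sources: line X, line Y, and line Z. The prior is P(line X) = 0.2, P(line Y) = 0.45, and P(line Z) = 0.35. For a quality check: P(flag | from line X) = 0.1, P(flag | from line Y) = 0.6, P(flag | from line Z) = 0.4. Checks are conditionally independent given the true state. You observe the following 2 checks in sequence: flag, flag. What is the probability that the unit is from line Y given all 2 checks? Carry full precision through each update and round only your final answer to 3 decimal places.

0.736

After 'flag': normaliser = 0.1·0.2000 + 0.6·0.4500 + 0.4·0.3500; P(line X) ≈ 0.0465, P(line Y) ≈ 0.6279, P(line Z) ≈ 0.3256
After 'flag': normaliser = 0.1·0.0465 + 0.6·0.6279 + 0.4·0.3256; P(line X) ≈ 0.0091, P(line Y) ≈ 0.7364, P(line Z) ≈ 0.2545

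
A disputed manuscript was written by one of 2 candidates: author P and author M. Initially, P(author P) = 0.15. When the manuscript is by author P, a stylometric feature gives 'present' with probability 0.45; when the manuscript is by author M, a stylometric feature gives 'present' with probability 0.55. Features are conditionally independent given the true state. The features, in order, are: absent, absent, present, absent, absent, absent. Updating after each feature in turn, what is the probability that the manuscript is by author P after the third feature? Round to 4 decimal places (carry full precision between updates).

0.1774

After 'absent': P(author P) = 0.55·0.1500 / (0.55·0.1500 + 0.45·0.8500) ≈ 0.1774
After 'absent': P(author P) = 0.55·0.1774 / (0.55·0.1774 + 0.45·0.8226) ≈ 0.2086
After 'present': P(author P) = 0.45·0.2086 / (0.45·0.2086 + 0.55·0.7914) ≈ 0.1774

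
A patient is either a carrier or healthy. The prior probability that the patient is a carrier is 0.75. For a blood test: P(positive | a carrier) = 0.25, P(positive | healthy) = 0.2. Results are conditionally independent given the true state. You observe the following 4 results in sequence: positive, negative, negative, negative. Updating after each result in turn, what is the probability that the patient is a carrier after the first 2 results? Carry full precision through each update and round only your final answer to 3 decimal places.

After 'positive': P(carrier) = 0.25·0.7500 / (0.25·0.7500 + 0.2·0.2500) ≈ 0.7895
After 'negative': P(carrier) = 0.75·0.7895 / (0.75·0.7895 + 0.8·0.2105) ≈ 0.7785

0.779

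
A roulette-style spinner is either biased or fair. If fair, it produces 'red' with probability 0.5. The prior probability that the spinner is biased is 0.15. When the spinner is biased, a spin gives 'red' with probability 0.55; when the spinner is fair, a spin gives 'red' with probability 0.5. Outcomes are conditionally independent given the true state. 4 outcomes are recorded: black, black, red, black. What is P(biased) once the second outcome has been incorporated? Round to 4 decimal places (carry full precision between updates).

Each posterior becomes the prior for the next update.
After 'black': P(biased) = 0.45·0.1500 / (0.45·0.1500 + 0.5·0.8500) ≈ 0.1371
After 'black': P(biased) = 0.45·0.1371 / (0.45·0.1371 + 0.5·0.8629) ≈ 0.1251

0.1251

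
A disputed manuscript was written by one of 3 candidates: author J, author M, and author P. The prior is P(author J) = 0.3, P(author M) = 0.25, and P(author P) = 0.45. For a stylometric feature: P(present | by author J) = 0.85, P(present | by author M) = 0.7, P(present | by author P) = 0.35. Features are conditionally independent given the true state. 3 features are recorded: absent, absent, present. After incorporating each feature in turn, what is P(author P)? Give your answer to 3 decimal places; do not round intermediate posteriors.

0.756

After 'absent': normaliser = 0.15·0.3000 + 0.3·0.2500 + 0.65·0.4500; P(author J) ≈ 0.1091, P(author M) ≈ 0.1818, P(author P) ≈ 0.7091
After 'absent': normaliser = 0.15·0.1091 + 0.3·0.1818 + 0.65·0.7091; P(author J) ≈ 0.0308, P(author M) ≈ 0.1026, P(author P) ≈ 0.8667
After 'present': normaliser = 0.85·0.0308 + 0.7·0.1026 + 0.35·0.8667; P(author J) ≈ 0.0652, P(author M) ≈ 0.1789, P(author P) ≈ 0.7559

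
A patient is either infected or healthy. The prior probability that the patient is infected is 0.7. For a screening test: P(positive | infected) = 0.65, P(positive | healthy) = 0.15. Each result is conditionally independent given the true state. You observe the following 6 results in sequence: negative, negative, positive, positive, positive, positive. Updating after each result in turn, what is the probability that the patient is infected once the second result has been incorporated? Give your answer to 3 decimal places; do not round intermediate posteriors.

0.283

Apply Bayes' rule sequentially, carrying P(infected) forward.
After 'negative': P(infected) = 0.35·0.7000 / (0.35·0.7000 + 0.85·0.3000) ≈ 0.4900
After 'negative': P(infected) = 0.35·0.4900 / (0.35·0.4900 + 0.85·0.5100) ≈ 0.2835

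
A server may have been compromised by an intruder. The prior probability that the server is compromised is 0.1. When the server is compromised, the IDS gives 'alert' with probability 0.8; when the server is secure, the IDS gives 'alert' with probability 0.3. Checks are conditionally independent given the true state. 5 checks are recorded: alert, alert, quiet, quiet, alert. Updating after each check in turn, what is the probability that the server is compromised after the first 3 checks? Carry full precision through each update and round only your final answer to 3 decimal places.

After 'alert': P(compromised) = 0.8·0.1000 / (0.8·0.1000 + 0.3·0.9000) ≈ 0.2286
After 'alert': P(compromised) = 0.8·0.2286 / (0.8·0.2286 + 0.3·0.7714) ≈ 0.4414
After 'quiet': P(compromised) = 0.2·0.4414 / (0.2·0.4414 + 0.7·0.5586) ≈ 0.1842

0.184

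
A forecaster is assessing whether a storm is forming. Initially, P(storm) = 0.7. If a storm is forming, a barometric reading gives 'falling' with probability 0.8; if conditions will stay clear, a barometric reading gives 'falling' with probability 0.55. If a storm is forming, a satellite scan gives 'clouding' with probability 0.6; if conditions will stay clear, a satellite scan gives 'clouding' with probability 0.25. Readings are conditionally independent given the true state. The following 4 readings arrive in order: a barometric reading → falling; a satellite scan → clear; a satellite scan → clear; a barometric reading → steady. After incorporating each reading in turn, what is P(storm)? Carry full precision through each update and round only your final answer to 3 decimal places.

After a barometric reading='falling': P(storm) = 0.8·0.7000 / (0.8·0.7000 + 0.55·0.3000) ≈ 0.7724
After a satellite scan='clear': P(storm) = 0.4·0.7724 / (0.4·0.7724 + 0.75·0.2276) ≈ 0.6441
After a satellite scan='clear': P(storm) = 0.4·0.6441 / (0.4·0.6441 + 0.75·0.3559) ≈ 0.4912
After a barometric reading='steady': P(storm) = 0.2·0.4912 / (0.2·0.4912 + 0.45·0.5088) ≈ 0.3002

0.300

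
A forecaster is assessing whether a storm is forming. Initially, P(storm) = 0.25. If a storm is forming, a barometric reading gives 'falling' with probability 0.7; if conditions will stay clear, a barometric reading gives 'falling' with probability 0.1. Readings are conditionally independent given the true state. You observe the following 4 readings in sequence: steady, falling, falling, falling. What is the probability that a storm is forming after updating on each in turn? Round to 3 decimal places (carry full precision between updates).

After 'steady': P(storm) = 0.3·0.2500 / (0.3·0.2500 + 0.9·0.7500) ≈ 0.1000
After 'falling': P(storm) = 0.7·0.1000 / (0.7·0.1000 + 0.1·0.9000) ≈ 0.4375
After 'falling': P(storm) = 0.7·0.4375 / (0.7·0.4375 + 0.1·0.5625) ≈ 0.8448
After 'falling': P(storm) = 0.7·0.8448 / (0.7·0.8448 + 0.1·0.1552) ≈ 0.9744

0.974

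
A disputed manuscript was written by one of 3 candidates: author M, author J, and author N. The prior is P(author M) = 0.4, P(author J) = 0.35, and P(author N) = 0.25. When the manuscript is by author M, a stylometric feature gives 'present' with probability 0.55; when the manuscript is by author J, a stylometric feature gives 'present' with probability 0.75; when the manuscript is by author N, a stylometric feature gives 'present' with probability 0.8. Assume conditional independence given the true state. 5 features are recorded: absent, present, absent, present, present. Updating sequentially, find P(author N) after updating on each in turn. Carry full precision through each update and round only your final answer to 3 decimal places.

Apply Bayes' rule sequentially, carrying P(author N) forward.
After 'absent': normaliser = 0.45·0.4000 + 0.25·0.3500 + 0.2·0.2500; P(author M) ≈ 0.5669, P(author J) ≈ 0.2756, P(author N) ≈ 0.1575
After 'present': normaliser = 0.55·0.5669 + 0.75·0.2756 + 0.8·0.1575; P(author M) ≈ 0.4838, P(author J) ≈ 0.3207, P(author N) ≈ 0.1955
After 'absent': normaliser = 0.45·0.4838 + 0.25·0.3207 + 0.2·0.1955; P(author M) ≈ 0.6461, P(author J) ≈ 0.2379, P(author N) ≈ 0.1160
After 'present': normaliser = 0.55·0.6461 + 0.75·0.2379 + 0.8·0.1160; P(author M) ≈ 0.5671, P(author J) ≈ 0.2848, P(author N) ≈ 0.1481
After 'present': normaliser = 0.55·0.5671 + 0.75·0.2848 + 0.8·0.1481; P(author M) ≈ 0.4843, P(author J) ≈ 0.3317, P(author N) ≈ 0.1840

0.184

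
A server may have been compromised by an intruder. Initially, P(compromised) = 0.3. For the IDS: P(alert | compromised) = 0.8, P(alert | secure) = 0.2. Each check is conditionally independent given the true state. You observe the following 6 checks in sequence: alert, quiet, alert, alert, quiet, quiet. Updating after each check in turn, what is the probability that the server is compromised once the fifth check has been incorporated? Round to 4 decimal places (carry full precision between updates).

Each posterior becomes the prior for the next update.
After 'alert': P(compromised) = 0.8·0.3000 / (0.8·0.3000 + 0.2·0.7000) ≈ 0.6316
After 'quiet': P(compromised) = 0.2·0.6316 / (0.2·0.6316 + 0.8·0.3684) ≈ 0.3000
After 'alert': P(compromised) = 0.8·0.3000 / (0.8·0.3000 + 0.2·0.7000) ≈ 0.6316
After 'alert': P(compromised) = 0.8·0.6316 / (0.8·0.6316 + 0.2·0.3684) ≈ 0.8727
After 'quiet': P(compromised) = 0.2·0.8727 / (0.2·0.8727 + 0.8·0.1273) ≈ 0.6316

0.6316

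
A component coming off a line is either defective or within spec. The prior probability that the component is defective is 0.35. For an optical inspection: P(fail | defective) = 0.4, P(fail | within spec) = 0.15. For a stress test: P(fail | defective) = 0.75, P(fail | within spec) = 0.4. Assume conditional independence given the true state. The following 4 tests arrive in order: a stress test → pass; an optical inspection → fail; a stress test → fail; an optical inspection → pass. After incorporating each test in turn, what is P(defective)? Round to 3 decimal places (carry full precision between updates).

After a stress test='pass': P(defective) = 0.25·0.3500 / (0.25·0.3500 + 0.6·0.6500) ≈ 0.1832
After an optical inspection='fail': P(defective) = 0.4·0.1832 / (0.4·0.1832 + 0.15·0.8168) ≈ 0.3743
After a stress test='fail': P(defective) = 0.75·0.3743 / (0.75·0.3743 + 0.4·0.6257) ≈ 0.5287
After an optical inspection='pass': P(defective) = 0.6·0.5287 / (0.6·0.5287 + 0.85·0.4713) ≈ 0.4419

0.442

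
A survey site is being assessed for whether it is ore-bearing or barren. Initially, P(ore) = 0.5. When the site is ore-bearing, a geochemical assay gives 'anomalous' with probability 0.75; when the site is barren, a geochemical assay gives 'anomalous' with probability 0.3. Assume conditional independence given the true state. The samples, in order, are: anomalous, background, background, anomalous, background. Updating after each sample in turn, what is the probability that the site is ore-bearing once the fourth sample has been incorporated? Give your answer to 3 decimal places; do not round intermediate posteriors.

Each posterior becomes the prior for the next update.
After 'anomalous': P(ore) = 0.75·0.5000 / (0.75·0.5000 + 0.3·0.5000) ≈ 0.7143
After 'background': P(ore) = 0.25·0.7143 / (0.25·0.7143 + 0.7·0.2857) ≈ 0.4717
After 'background': P(ore) = 0.25·0.4717 / (0.25·0.4717 + 0.7·0.5283) ≈ 0.2418
After 'anomalous': P(ore) = 0.75·0.2418 / (0.75·0.2418 + 0.3·0.7582) ≈ 0.4436

0.444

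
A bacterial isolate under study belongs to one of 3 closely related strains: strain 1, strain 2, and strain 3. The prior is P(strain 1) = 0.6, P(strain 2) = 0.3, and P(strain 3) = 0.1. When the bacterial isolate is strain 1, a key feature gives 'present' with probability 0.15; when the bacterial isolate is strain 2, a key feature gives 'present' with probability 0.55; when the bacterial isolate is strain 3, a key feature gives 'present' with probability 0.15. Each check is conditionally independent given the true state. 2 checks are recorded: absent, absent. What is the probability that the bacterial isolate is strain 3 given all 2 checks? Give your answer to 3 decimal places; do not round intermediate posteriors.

Each posterior becomes the prior for the next update.
After 'absent': normaliser = 0.85·0.6000 + 0.45·0.3000 + 0.85·0.1000; P(strain 1) ≈ 0.6986, P(strain 2) ≈ 0.1849, P(strain 3) ≈ 0.1164
After 'absent': normaliser = 0.85·0.6986 + 0.45·0.1849 + 0.85·0.1164; P(strain 1) ≈ 0.7652, P(strain 2) ≈ 0.1072, P(strain 3) ≈ 0.1275

0.128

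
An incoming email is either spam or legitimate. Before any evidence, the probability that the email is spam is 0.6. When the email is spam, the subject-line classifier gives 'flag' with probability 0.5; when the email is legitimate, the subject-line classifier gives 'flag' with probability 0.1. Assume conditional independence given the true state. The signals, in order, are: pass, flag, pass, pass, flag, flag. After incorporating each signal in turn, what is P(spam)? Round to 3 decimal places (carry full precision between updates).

0.970

After 'pass': P(spam) = 0.5·0.6000 / (0.5·0.6000 + 0.9·0.4000) ≈ 0.4545
After 'flag': P(spam) = 0.5·0.4545 / (0.5·0.4545 + 0.1·0.5455) ≈ 0.8065
After 'pass': P(spam) = 0.5·0.8065 / (0.5·0.8065 + 0.9·0.1935) ≈ 0.6983
After 'pass': P(spam) = 0.5·0.6983 / (0.5·0.6983 + 0.9·0.3017) ≈ 0.5626
After 'flag': P(spam) = 0.5·0.5626 / (0.5·0.5626 + 0.1·0.4374) ≈ 0.8654
After 'flag': P(spam) = 0.5·0.8654 / (0.5·0.8654 + 0.1·0.1346) ≈ 0.9698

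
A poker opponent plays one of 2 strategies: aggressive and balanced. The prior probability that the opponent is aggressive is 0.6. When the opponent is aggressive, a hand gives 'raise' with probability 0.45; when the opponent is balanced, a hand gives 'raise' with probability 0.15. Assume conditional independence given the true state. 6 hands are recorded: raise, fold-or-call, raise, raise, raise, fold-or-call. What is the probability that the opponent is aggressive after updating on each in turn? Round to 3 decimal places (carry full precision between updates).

0.981

After 'raise': P(aggressive) = 0.45·0.6000 / (0.45·0.6000 + 0.15·0.4000) ≈ 0.8182
After 'fold-or-call': P(aggressive) = 0.55·0.8182 / (0.55·0.8182 + 0.85·0.1818) ≈ 0.7444
After 'raise': P(aggressive) = 0.45·0.7444 / (0.45·0.7444 + 0.15·0.2556) ≈ 0.8973
After 'raise': P(aggressive) = 0.45·0.8973 / (0.45·0.8973 + 0.15·0.1027) ≈ 0.9632
After 'raise': P(aggressive) = 0.45·0.9632 / (0.45·0.9632 + 0.15·0.0368) ≈ 0.9874
After 'fold-or-call': P(aggressive) = 0.55·0.9874 / (0.55·0.9874 + 0.85·0.0126) ≈ 0.9807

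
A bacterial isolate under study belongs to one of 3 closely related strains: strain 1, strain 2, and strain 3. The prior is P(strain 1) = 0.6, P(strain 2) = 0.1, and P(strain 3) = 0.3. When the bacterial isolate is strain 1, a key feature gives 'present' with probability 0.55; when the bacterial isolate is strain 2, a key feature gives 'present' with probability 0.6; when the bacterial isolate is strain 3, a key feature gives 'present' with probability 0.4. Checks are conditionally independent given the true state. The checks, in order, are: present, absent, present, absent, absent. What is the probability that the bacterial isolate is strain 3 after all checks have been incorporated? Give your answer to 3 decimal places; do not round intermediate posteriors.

Apply Bayes' rule sequentially, carrying P(strain 3) forward.
After 'present': normaliser = 0.55·0.6000 + 0.6·0.1000 + 0.4·0.3000; P(strain 1) ≈ 0.6471, P(strain 2) ≈ 0.1176, P(strain 3) ≈ 0.2353
After 'absent': normaliser = 0.45·0.6471 + 0.4·0.1176 + 0.6·0.2353; P(strain 1) ≈ 0.6074, P(strain 2) ≈ 0.0982, P(strain 3) ≈ 0.2945
After 'present': normaliser = 0.55·0.6074 + 0.6·0.0982 + 0.4·0.2945; P(strain 1) ≈ 0.6541, P(strain 2) ≈ 0.1153, P(strain 3) ≈ 0.2306
After 'absent': normaliser = 0.45·0.6541 + 0.4·0.1153 + 0.6·0.2306; P(strain 1) ≈ 0.6147, P(strain 2) ≈ 0.0963, P(strain 3) ≈ 0.2890
After 'absent': normaliser = 0.45·0.6147 + 0.4·0.0963 + 0.6·0.2890; P(strain 1) ≈ 0.5662, P(strain 2) ≈ 0.0789, P(strain 3) ≈ 0.3549

0.355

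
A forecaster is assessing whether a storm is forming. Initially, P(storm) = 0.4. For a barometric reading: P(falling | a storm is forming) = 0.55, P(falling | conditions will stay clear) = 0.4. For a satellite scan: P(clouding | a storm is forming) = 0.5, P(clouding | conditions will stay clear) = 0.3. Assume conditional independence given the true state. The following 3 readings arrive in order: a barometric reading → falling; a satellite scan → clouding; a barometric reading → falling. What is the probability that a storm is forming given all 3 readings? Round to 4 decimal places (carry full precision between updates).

0.6775

After a barometric reading='falling': P(storm) = 0.55·0.4000 / (0.55·0.4000 + 0.4·0.6000) ≈ 0.4783
After a satellite scan='clouding': P(storm) = 0.5·0.4783 / (0.5·0.4783 + 0.3·0.5217) ≈ 0.6044
After a barometric reading='falling': P(storm) = 0.55·0.6044 / (0.55·0.6044 + 0.4·0.3956) ≈ 0.6775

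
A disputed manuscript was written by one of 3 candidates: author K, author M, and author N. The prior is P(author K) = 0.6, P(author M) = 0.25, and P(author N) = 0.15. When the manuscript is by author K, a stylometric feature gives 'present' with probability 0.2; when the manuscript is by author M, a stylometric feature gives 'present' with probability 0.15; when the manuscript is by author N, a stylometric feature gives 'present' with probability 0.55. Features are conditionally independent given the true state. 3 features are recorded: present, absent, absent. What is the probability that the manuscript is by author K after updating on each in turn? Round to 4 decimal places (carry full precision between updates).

Apply Bayes' rule sequentially, carrying P(author K) forward.
After 'present': normaliser = 0.2·0.6000 + 0.15·0.2500 + 0.55·0.1500; P(author K) ≈ 0.5000, P(author M) ≈ 0.1562, P(author N) ≈ 0.3438
After 'absent': normaliser = 0.8·0.5000 + 0.85·0.1562 + 0.45·0.3438; P(author K) ≈ 0.5818, P(author M) ≈ 0.1932, P(author N) ≈ 0.2250
After 'absent': normaliser = 0.8·0.5818 + 0.85·0.1932 + 0.45·0.2250; P(author K) ≈ 0.6368, P(author M) ≈ 0.2247, P(author N) ≈ 0.1385

0.6368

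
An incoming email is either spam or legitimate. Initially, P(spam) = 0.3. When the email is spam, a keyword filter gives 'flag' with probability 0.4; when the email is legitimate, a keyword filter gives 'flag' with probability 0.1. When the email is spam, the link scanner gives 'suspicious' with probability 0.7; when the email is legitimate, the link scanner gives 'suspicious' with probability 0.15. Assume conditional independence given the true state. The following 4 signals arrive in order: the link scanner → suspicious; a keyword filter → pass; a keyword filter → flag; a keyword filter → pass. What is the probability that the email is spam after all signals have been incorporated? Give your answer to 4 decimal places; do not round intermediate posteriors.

0.7805

Apply Bayes' rule sequentially, carrying P(spam) forward.
After the link scanner='suspicious': P(spam) = 0.7·0.3000 / (0.7·0.3000 + 0.15·0.7000) ≈ 0.6667
After a keyword filter='pass': P(spam) = 0.6·0.6667 / (0.6·0.6667 + 0.9·0.3333) ≈ 0.5714
After a keyword filter='flag': P(spam) = 0.4·0.5714 / (0.4·0.5714 + 0.1·0.4286) ≈ 0.8421
After a keyword filter='pass': P(spam) = 0.6·0.8421 / (0.6·0.8421 + 0.9·0.1579) ≈ 0.7805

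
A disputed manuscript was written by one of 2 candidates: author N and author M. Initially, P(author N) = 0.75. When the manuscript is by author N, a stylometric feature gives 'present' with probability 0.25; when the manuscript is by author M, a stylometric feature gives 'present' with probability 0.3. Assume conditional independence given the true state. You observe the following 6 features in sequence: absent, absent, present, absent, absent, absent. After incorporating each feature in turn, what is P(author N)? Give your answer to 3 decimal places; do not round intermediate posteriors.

After 'absent': P(author N) = 0.75·0.7500 / (0.75·0.7500 + 0.7·0.2500) ≈ 0.7627
After 'absent': P(author N) = 0.75·0.7627 / (0.75·0.7627 + 0.7·0.2373) ≈ 0.7750
After 'present': P(author N) = 0.25·0.7750 / (0.25·0.7750 + 0.3·0.2250) ≈ 0.7416
After 'absent': P(author N) = 0.75·0.7416 / (0.75·0.7416 + 0.7·0.2584) ≈ 0.7546
After 'absent': P(author N) = 0.75·0.7546 / (0.75·0.7546 + 0.7·0.2454) ≈ 0.7671
After 'absent': P(author N) = 0.75·0.7671 / (0.75·0.7671 + 0.7·0.2329) ≈ 0.7792

0.779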